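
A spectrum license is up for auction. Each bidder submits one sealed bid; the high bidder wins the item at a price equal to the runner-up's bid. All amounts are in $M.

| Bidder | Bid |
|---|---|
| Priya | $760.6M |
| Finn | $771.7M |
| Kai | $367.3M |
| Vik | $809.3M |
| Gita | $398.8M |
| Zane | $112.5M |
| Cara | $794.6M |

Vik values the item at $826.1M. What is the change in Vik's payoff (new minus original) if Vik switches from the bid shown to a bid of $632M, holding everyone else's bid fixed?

The highest bid among the other bidders is $794.6M; Vik's bid doesn't change that.
Original bid $809.3M: Vik is highest, pays the top rival bid $794.6M; payoff $826.1M − $794.6M = $31.5M.
Alternative bid $632M: Vik is not highest (top rival bid is $794.6M); payoff $0M.
Change in payoff = $0M − ($31.5M) = −$31.5M.

−$31.5M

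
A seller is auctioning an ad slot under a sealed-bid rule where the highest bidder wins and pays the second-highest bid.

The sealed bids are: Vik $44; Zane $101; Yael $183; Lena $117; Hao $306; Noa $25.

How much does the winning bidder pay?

$183

Highest bid: Hao at $306, so Hao wins.
Second-highest bid: Yael at $183 — that is the price the winner pays.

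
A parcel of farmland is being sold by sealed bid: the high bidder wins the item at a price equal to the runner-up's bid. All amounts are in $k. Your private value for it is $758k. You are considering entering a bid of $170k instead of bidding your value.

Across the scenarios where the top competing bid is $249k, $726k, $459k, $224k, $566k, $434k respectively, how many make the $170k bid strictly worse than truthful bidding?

The deviation hurts exactly when the highest competing bid lies strictly between $170k and $758k — underbidding then forfeits a profitable win.
$249k: inside the interval → strictly worse (loss $509k).
$726k: inside the interval → strictly worse (loss $32k).
$459k: inside the interval → strictly worse (loss $299k).
$224k: inside the interval → strictly worse (loss $534k).
$566k: inside the interval → strictly worse (loss $192k).
$434k: inside the interval → strictly worse (loss $324k).
Count: 6.

6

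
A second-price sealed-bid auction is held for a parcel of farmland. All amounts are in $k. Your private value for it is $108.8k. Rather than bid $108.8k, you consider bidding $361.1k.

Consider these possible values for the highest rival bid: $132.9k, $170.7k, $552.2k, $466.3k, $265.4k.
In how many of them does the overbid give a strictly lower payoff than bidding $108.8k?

The deviation hurts exactly when the highest competing bid lies strictly between $108.8k and $361.1k — overbidding then wins at a price above your value.
$132.9k: inside the interval → strictly worse (loss $24.1k).
$170.7k: inside the interval → strictly worse (loss $61.9k).
$552.2k: above both → same outcome either way.
$466.3k: above both → same outcome either way.
$265.4k: inside the interval → strictly worse (loss $156.6k).
Count: 3.

3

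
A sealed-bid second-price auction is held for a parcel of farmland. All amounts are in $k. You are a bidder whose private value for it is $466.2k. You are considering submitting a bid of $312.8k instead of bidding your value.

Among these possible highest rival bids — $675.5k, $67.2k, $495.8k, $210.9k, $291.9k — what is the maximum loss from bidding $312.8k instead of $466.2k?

$675.5k: same outcome either way → loss $0k.
$67.2k: same outcome either way → loss $0k.
$495.8k: same outcome either way → loss $0k.
$210.9k: same outcome either way → loss $0k.
$291.9k: same outcome either way → loss $0k.
Maximum loss: $0k.

$0k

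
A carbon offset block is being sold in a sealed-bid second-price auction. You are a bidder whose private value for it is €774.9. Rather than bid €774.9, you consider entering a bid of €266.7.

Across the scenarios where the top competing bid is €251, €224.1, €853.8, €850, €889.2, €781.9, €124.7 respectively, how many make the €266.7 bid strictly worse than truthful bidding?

The deviation hurts exactly when the highest competing bid lies strictly between €266.7 and €774.9 — underbidding then forfeits a profitable win.
€251: below both → same outcome either way.
€224.1: below both → same outcome either way.
€853.8: above both → same outcome either way.
€850: above both → same outcome either way.
€889.2: above both → same outcome either way.
€781.9: above both → same outcome either way.
€124.7: below both → same outcome either way.
Count: 0.

0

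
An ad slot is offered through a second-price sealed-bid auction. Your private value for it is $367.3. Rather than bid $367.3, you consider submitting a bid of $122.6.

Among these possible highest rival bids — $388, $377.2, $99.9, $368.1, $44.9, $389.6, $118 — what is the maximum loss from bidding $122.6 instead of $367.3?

$388: same outcome either way → loss $0.
$377.2: same outcome either way → loss $0.
$99.9: same outcome either way → loss $0.
$368.1: same outcome either way → loss $0.
$44.9: same outcome either way → loss $0.
$389.6: same outcome either way → loss $0.
$118: same outcome either way → loss $0.
Maximum loss: $0.

$0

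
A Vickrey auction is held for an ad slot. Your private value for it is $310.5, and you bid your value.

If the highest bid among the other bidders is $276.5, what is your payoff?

Your bid $310.5 exceeds the highest competing bid $276.5, so you win.
In a second-price auction the winner pays the second-highest bid, $276.5.
Payoff = value − price = $310.5 − $276.5 = $34.

$34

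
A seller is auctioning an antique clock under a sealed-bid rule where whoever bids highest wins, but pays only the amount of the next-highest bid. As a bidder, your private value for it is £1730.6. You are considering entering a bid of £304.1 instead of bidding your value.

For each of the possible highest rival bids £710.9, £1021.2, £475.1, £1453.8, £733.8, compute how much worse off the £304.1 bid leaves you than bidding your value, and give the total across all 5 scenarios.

£4258.2

The deviation costs you only when the competing bid falls strictly between £304.1 and £1730.6; elsewhere both bids give the same outcome.
£710.9: truthful payoff £1019.7, deviation payoff £0 → loss £1019.7.
£1021.2: truthful payoff £709.4, deviation payoff £0 → loss £709.4.
£475.1: truthful payoff £1255.5, deviation payoff £0 → loss £1255.5.
£1453.8: truthful payoff £276.8, deviation payoff £0 → loss £276.8.
£733.8: truthful payoff £996.8, deviation payoff £0 → loss £996.8.
Total loss = £1019.7 + £709.4 + £1255.5 + £276.8 + £996.8 = £4258.2.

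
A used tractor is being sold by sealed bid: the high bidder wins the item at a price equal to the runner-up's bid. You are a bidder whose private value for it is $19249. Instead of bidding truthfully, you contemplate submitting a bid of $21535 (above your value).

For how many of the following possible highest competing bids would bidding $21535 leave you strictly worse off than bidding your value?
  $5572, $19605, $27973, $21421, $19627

3

The deviation hurts exactly when the highest competing bid lies strictly between $19249 and $21535 — overbidding then wins at a price above your value.
$5572: below both → same outcome either way.
$19605: inside the interval → strictly worse (loss $356).
$27973: above both → same outcome either way.
$21421: inside the interval → strictly worse (loss $2172).
$19627: inside the interval → strictly worse (loss $378).
Count: 3.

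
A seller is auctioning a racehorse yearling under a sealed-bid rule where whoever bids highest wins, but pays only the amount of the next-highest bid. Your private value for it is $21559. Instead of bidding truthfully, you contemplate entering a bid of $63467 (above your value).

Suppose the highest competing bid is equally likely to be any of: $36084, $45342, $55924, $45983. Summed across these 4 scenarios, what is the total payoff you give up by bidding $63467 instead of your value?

$97097

The deviation costs you only when the competing bid falls strictly between $21559 and $63467; elsewhere both bids give the same outcome.
$36084: truthful payoff $0, deviation payoff −$14525 → loss $14525.
$45342: truthful payoff $0, deviation payoff −$23783 → loss $23783.
$55924: truthful payoff $0, deviation payoff −$34365 → loss $34365.
$45983: truthful payoff $0, deviation payoff −$24424 → loss $24424.
Total loss = $14525 + $23783 + $34365 + $24424 = $97097.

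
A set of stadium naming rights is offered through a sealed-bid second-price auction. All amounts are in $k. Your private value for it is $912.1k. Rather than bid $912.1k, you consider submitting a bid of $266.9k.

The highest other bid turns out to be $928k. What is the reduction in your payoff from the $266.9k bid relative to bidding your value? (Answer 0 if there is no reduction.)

Bidding your value $912.1k: you lose (since $912.1k < $928k). Payoff $0k.
Bidding $266.9k: you lose. Payoff $0k.
Difference = $0k − $0k = $0k; both bids lead to the same outcome because the competing bid is above both your value and your alternative bid.

$0k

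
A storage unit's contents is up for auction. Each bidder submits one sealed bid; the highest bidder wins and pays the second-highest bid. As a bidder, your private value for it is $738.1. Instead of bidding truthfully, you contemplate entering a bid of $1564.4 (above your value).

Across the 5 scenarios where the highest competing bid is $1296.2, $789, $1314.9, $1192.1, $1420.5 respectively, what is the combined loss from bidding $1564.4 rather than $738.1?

$2322.2

The deviation costs you only when the competing bid falls strictly between $738.1 and $1564.4; elsewhere both bids give the same outcome.
$1296.2: truthful payoff $0, deviation payoff −$558.1 → loss $558.1.
$789: truthful payoff $0, deviation payoff −$50.9 → loss $50.9.
$1314.9: truthful payoff $0, deviation payoff −$576.8 → loss $576.8.
$1192.1: truthful payoff $0, deviation payoff −$454 → loss $454.
$1420.5: truthful payoff $0, deviation payoff −$682.4 → loss $682.4.
Total loss = $558.1 + $50.9 + $576.8 + $454 + $682.4 = $2322.2.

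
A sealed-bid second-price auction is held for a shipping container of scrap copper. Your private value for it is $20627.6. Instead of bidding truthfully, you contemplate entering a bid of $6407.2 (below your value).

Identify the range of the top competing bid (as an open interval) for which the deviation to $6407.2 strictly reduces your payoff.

If the competing bid is below $6407.2, both bids win at the same price — no difference.
If it is above $20627.6, both bids lose — no difference.
If it lies strictly between $6407.2 and $20627.6, bidding your value wins at a price below your value (positive payoff) while bidding $6407.2 loses (payoff 0).
So the deviation strictly hurts on the open interval ($6407.2, $20627.6).

($6407.2, $20627.6)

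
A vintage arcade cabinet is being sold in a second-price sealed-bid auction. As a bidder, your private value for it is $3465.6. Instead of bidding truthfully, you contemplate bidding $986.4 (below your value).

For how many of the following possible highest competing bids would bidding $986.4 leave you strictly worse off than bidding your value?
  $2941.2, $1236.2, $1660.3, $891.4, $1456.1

4

The deviation hurts exactly when the highest competing bid lies strictly between $986.4 and $3465.6 — underbidding then forfeits a profitable win.
$2941.2: inside the interval → strictly worse (loss $524.4).
$1236.2: inside the interval → strictly worse (loss $2229.4).
$1660.3: inside the interval → strictly worse (loss $1805.3).
$891.4: below both → same outcome either way.
$1456.1: inside the interval → strictly worse (loss $2009.5).
Count: 4.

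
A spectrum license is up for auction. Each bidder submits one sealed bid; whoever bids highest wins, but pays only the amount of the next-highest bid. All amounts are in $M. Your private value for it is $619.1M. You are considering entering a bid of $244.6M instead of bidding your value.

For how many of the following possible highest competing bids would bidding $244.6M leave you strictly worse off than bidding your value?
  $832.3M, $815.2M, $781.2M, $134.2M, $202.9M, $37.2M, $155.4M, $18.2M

The deviation hurts exactly when the highest competing bid lies strictly between $244.6M and $619.1M — underbidding then forfeits a profitable win.
$832.3M: above both → same outcome either way.
$815.2M: above both → same outcome either way.
$781.2M: above both → same outcome either way.
$134.2M: below both → same outcome either way.
$202.9M: below both → same outcome either way.
$37.2M: below both → same outcome either way.
$155.4M: below both → same outcome either way.
$18.2M: below both → same outcome either way.
Count: 0.

0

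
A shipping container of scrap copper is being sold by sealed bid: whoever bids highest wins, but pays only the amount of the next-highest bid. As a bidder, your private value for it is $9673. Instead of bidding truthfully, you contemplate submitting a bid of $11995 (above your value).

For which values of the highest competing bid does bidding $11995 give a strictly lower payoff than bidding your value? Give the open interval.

If the competing bid is below $9673, both bids win at the same price — no difference.
If it is above $11995, both bids lose — no difference.
If it lies strictly between $9673 and $11995, bidding your value loses (payoff 0) while bidding $11995 wins at a price above your value (payoff negative).
So the deviation strictly hurts on the open interval ($9673, $11995).
Truthful bidding weakly dominates here: raising your bid can only win items priced above your value, and lowering it can only forfeit items priced below.

($9673, $11995)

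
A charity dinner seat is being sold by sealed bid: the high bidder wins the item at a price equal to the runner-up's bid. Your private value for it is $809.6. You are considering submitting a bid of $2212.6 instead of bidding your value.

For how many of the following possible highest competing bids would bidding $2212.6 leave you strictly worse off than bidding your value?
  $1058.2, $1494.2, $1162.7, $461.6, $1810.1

4

The deviation hurts exactly when the highest competing bid lies strictly between $809.6 and $2212.6 — overbidding then wins at a price above your value.
$1058.2: inside the interval → strictly worse (loss $248.6).
$1494.2: inside the interval → strictly worse (loss $684.6).
$1162.7: inside the interval → strictly worse (loss $353.1).
$461.6: below both → same outcome either way.
$1810.1: inside the interval → strictly worse (loss $1000.5).
Count: 4.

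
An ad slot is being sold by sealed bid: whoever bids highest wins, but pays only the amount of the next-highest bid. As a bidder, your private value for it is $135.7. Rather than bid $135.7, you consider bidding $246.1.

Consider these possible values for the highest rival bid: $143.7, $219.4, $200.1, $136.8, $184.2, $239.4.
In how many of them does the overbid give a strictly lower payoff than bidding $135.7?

The deviation hurts exactly when the highest competing bid lies strictly between $135.7 and $246.1 — overbidding then wins at a price above your value.
$143.7: inside the interval → strictly worse (loss $8).
$219.4: inside the interval → strictly worse (loss $83.7).
$200.1: inside the interval → strictly worse (loss $64.4).
$136.8: inside the interval → strictly worse (loss $1.1).
$184.2: inside the interval → strictly worse (loss $48.5).
$239.4: inside the interval → strictly worse (loss $103.7).
Count: 6.

6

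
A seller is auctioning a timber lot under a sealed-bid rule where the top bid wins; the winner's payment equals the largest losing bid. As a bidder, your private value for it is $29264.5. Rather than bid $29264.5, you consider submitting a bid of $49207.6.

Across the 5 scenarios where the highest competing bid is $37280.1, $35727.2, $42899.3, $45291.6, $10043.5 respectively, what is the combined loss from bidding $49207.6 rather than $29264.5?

The deviation costs you only when the competing bid falls strictly between $29264.5 and $49207.6; elsewhere both bids give the same outcome.
$37280.1: truthful payoff $0, deviation payoff −$8015.6 → loss $8015.6.
$35727.2: truthful payoff $0, deviation payoff −$6462.7 → loss $6462.7.
$42899.3: truthful payoff $0, deviation payoff −$13634.8 → loss $13634.8.
$45291.6: truthful payoff $0, deviation payoff −$16027.1 → loss $16027.1.
$10043.5: outcomes coincide → loss $0.
Total loss = $8015.6 + $6462.7 + $13634.8 + $16027.1 = $44140.2.
In a second-price auction your bid sets only whether you win, not what you pay, so bidding your true value is weakly dominant.

$44140.2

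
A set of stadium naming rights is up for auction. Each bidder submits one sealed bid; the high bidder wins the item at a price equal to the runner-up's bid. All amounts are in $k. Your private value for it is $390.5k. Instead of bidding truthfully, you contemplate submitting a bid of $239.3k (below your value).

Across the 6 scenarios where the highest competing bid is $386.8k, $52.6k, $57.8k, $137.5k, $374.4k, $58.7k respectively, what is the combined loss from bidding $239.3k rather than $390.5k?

$19.8k

The deviation costs you only when the competing bid falls strictly between $239.3k and $390.5k; elsewhere both bids give the same outcome.
$386.8k: truthful payoff $3.7k, deviation payoff $0k → loss $3.7k.
$52.6k: outcomes coincide → loss $0k.
$57.8k: outcomes coincide → loss $0k.
$137.5k: outcomes coincide → loss $0k.
$374.4k: truthful payoff $16.1k, deviation payoff $0k → loss $16.1k.
$58.7k: outcomes coincide → loss $0k.
Total loss = $3.7k + $16.1k = $19.8k.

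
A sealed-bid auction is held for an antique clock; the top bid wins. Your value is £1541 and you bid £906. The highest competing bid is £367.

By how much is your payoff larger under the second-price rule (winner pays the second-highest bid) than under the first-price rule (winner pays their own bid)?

You have the highest bid, so you win under either rule.
Second-price: pay £367 → payoff £1174.
First-price: pay your own bid £906 → payoff £635.
Difference = £1174 − (£635) = £539.

£539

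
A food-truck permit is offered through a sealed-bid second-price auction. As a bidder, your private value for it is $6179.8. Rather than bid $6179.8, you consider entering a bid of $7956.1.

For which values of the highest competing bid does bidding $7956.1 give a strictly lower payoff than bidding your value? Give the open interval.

($6179.8, $7956.1)

If the competing bid is below $6179.8, both bids win at the same price — no difference.
If it is above $7956.1, both bids lose — no difference.
If it lies strictly between $6179.8 and $7956.1, bidding your value loses (payoff 0) while bidding $7956.1 wins at a price above your value (payoff negative).
So the deviation strictly hurts on the open interval ($6179.8, $7956.1).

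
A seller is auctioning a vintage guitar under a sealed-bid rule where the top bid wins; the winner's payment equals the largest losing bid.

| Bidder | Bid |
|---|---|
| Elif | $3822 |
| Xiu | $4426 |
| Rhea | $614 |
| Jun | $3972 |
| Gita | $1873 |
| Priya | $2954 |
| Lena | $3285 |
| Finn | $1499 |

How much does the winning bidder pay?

Highest bid: Xiu at $4426, so Xiu wins.
Second-highest bid: Jun at $3972 — that is the price the winner pays.

$3972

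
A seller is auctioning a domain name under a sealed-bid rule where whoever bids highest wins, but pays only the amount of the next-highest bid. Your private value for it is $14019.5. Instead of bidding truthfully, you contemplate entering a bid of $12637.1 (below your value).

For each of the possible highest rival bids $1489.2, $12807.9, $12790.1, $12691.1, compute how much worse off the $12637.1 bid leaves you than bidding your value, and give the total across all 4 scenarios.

The deviation costs you only when the competing bid falls strictly between $12637.1 and $14019.5; elsewhere both bids give the same outcome.
$1489.2: outcomes coincide → loss $0.
$12807.9: truthful payoff $1211.6, deviation payoff $0 → loss $1211.6.
$12790.1: truthful payoff $1229.4, deviation payoff $0 → loss $1229.4.
$12691.1: truthful payoff $1328.4, deviation payoff $0 → loss $1328.4.
Total loss = $1211.6 + $1229.4 + $1328.4 = $3769.4.

$3769.4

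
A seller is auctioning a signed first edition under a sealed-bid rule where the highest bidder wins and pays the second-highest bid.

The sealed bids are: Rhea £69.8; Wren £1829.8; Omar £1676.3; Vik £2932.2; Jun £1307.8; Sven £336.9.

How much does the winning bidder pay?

£1829.8

Highest bid: Vik at £2932.2, so Vik wins.
Second-highest bid: Wren at £1829.8 — that is the price the winner pays.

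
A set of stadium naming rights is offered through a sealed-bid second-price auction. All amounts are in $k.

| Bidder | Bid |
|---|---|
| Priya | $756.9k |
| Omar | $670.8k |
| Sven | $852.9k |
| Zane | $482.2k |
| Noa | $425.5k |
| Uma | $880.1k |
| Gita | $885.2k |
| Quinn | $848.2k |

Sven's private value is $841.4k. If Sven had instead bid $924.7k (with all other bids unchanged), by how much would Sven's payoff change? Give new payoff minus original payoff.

−$43.8k

The highest bid among the other bidders is $885.2k; Sven's bid doesn't change that.
Original bid $852.9k: Sven is not highest (top rival bid is $885.2k); payoff $0k.
Alternative bid $924.7k: Sven is highest, pays the top rival bid $885.2k; payoff $841.4k − $885.2k = −$43.8k.
Change in payoff = −$43.8k − ($0k) = −$43.8k.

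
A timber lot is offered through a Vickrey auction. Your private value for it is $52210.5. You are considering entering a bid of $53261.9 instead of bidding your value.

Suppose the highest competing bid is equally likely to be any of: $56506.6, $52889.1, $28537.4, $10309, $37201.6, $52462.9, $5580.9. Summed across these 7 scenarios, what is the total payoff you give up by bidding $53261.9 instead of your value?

The deviation costs you only when the competing bid falls strictly between $52210.5 and $53261.9; elsewhere both bids give the same outcome.
$56506.6: outcomes coincide → loss $0.
$52889.1: truthful payoff $0, deviation payoff −$678.6 → loss $678.6.
$28537.4: outcomes coincide → loss $0.
$10309: outcomes coincide → loss $0.
$37201.6: outcomes coincide → loss $0.
$52462.9: truthful payoff $0, deviation payoff −$252.4 → loss $252.4.
$5580.9: outcomes coincide → loss $0.
Total loss = $678.6 + $252.4 = $931.

$931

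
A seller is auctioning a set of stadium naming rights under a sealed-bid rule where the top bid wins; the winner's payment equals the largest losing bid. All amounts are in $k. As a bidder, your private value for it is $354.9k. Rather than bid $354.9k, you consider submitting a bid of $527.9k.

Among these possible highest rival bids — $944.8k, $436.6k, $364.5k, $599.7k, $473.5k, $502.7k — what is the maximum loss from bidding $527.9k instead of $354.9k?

$147.8k

$944.8k: same outcome either way → loss $0k.
$436.6k: truthful gives $0k, deviation gives −$81.7k → loss $81.7k.
$364.5k: truthful gives $0k, deviation gives −$9.6k → loss $9.6k.
$599.7k: same outcome either way → loss $0k.
$473.5k: truthful gives $0k, deviation gives −$118.6k → loss $118.6k.
$502.7k: truthful gives $0k, deviation gives −$147.8k → loss $147.8k.
Maximum loss: $147.8k.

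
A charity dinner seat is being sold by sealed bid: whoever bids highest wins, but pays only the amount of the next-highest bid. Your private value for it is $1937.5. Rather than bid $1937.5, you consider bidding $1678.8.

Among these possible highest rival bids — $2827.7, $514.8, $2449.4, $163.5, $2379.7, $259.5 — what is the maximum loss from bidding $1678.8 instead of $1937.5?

$0

$2827.7: same outcome either way → loss $0.
$514.8: same outcome either way → loss $0.
$2449.4: same outcome either way → loss $0.
$163.5: same outcome either way → loss $0.
$2379.7: same outcome either way → loss $0.
$259.5: same outcome either way → loss $0.
Maximum loss: $0.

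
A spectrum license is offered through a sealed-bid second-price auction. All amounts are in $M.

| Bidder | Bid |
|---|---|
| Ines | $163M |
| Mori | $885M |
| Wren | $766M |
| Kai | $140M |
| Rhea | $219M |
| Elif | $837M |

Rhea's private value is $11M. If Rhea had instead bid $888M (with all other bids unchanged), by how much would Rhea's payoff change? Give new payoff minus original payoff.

−$874M

The highest bid among the other bidders is $885M; Rhea's bid doesn't change that.
Original bid $219M: Rhea is not highest (top rival bid is $885M); payoff $0M.
Alternative bid $888M: Rhea is highest, pays the top rival bid $885M; payoff $11M − $885M = −$874M.
Change in payoff = −$874M − ($0M) = −$874M.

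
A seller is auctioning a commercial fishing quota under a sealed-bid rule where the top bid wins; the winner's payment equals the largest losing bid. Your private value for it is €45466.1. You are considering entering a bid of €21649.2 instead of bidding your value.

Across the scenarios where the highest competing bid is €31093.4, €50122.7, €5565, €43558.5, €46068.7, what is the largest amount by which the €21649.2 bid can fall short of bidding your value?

€14372.7

€31093.4: truthful gives €14372.7, deviation gives €0 → loss €14372.7.
€50122.7: same outcome either way → loss €0.
€5565: same outcome either way → loss €0.
€43558.5: truthful gives €1907.6, deviation gives €0 → loss €1907.6.
€46068.7: same outcome either way → loss €0.
Maximum loss: €14372.7.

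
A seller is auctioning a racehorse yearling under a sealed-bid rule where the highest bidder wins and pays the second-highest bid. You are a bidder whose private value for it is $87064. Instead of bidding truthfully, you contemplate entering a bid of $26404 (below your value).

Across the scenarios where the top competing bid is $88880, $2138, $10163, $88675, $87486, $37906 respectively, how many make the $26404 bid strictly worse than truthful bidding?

1

The deviation hurts exactly when the highest competing bid lies strictly between $26404 and $87064 — underbidding then forfeits a profitable win.
$88880: above both → same outcome either way.
$2138: below both → same outcome either way.
$10163: below both → same outcome either way.
$88675: above both → same outcome either way.
$87486: above both → same outcome either way.
$37906: inside the interval → strictly worse (loss $49158).
Count: 1.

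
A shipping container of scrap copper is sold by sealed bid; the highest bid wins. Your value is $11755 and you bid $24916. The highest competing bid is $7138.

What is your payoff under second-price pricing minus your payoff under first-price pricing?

You have the highest bid, so you win under either rule.
Second-price: pay $7138 → payoff $4617.
First-price: pay your own bid $24916 → payoff −$13161.
Difference = $4617 − (−$13161) = $17778.

$17778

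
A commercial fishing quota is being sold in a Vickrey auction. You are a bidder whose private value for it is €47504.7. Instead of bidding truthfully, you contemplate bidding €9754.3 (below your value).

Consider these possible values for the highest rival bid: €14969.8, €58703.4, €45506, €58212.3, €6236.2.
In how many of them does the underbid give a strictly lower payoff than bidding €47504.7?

The deviation hurts exactly when the highest competing bid lies strictly between €9754.3 and €47504.7 — underbidding then forfeits a profitable win.
€14969.8: inside the interval → strictly worse (loss €32534.9).
€58703.4: above both → same outcome either way.
€45506: inside the interval → strictly worse (loss €1998.7).
€58212.3: above both → same outcome either way.
€6236.2: below both → same outcome either way.
Count: 2.

2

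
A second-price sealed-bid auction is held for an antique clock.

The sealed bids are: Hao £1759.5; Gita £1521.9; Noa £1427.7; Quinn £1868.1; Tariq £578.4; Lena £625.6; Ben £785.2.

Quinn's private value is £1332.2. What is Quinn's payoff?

Highest bid: Quinn at £1868.1, so Quinn wins.
Second-highest bid: Hao at £1759.5 — that is the price the winner pays.
Quinn's payoff = value − price = £1332.2 − £1759.5 = −£427.3.

−£427.3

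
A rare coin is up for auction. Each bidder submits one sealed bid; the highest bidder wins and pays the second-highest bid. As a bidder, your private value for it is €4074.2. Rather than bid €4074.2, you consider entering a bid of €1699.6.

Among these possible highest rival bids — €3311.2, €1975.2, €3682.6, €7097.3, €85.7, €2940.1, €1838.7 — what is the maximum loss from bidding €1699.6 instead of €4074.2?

€2235.5

€3311.2: truthful gives €763, deviation gives €0 → loss €763.
€1975.2: truthful gives €2099, deviation gives €0 → loss €2099.
€3682.6: truthful gives €391.6, deviation gives €0 → loss €391.6.
€7097.3: same outcome either way → loss €0.
€85.7: same outcome either way → loss €0.
€2940.1: truthful gives €1134.1, deviation gives €0 → loss €1134.1.
€1838.7: truthful gives €2235.5, deviation gives €0 → loss €2235.5.
Maximum loss: €2235.5.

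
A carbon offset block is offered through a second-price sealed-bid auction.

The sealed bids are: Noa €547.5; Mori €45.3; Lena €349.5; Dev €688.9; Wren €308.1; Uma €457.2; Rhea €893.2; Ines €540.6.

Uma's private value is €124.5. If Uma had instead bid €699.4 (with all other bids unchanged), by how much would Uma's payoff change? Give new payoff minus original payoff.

€0

The highest bid among the other bidders is €893.2; Uma's bid doesn't change that.
Original bid €457.2: Uma is not highest (top rival bid is €893.2); payoff €0.
Alternative bid €699.4: Uma is not highest (top rival bid is €893.2); payoff €0.
Change in payoff = €0 − (€0) = €0.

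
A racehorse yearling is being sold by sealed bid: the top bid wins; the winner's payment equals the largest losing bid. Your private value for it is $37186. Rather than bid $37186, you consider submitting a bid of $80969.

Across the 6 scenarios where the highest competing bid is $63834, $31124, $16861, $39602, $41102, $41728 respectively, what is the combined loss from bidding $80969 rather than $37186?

The deviation costs you only when the competing bid falls strictly between $37186 and $80969; elsewhere both bids give the same outcome.
$63834: truthful payoff $0, deviation payoff −$26648 → loss $26648.
$31124: outcomes coincide → loss $0.
$16861: outcomes coincide → loss $0.
$39602: truthful payoff $0, deviation payoff −$2416 → loss $2416.
$41102: truthful payoff $0, deviation payoff −$3916 → loss $3916.
$41728: truthful payoff $0, deviation payoff −$4542 → loss $4542.
Total loss = $26648 + $2416 + $3916 + $4542 = $37522.
Truthful bidding weakly dominates here: raising your bid can only win items priced above your value, and lowering it can only forfeit items priced below.

$37522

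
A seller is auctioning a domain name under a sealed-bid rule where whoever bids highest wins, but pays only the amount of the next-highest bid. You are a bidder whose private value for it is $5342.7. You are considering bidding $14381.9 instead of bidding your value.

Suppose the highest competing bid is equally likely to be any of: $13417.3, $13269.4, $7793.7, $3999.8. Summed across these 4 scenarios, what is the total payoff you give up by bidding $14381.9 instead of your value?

The deviation costs you only when the competing bid falls strictly between $5342.7 and $14381.9; elsewhere both bids give the same outcome.
$13417.3: truthful payoff $0, deviation payoff −$8074.6 → loss $8074.6.
$13269.4: truthful payoff $0, deviation payoff −$7926.7 → loss $7926.7.
$7793.7: truthful payoff $0, deviation payoff −$2451 → loss $2451.
$3999.8: outcomes coincide → loss $0.
Total loss = $8074.6 + $7926.7 + $2451 = $18452.3.

$18452.3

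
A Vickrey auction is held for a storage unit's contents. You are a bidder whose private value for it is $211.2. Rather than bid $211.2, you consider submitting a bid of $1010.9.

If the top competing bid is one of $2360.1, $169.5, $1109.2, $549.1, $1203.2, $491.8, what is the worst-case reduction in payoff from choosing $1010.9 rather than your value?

$337.9

$2360.1: same outcome either way → loss $0.
$169.5: same outcome either way → loss $0.
$1109.2: same outcome either way → loss $0.
$549.1: truthful gives $0, deviation gives −$337.9 → loss $337.9.
$1203.2: same outcome either way → loss $0.
$491.8: truthful gives $0, deviation gives −$280.6 → loss $280.6.
Maximum loss: $337.9.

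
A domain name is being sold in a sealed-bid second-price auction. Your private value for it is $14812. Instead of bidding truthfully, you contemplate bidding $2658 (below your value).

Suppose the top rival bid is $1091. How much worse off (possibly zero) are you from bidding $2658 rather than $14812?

Bidding your value $14812: you win (since $14812 > $1091) and pay $1091. Payoff $13721.
Bidding $2658: you win and pay $1091. Payoff $14812 − $1091 = $13721.
Difference = $13721 − $13721 = $0; both bids lead to the same outcome because the competing bid is below both your value and your alternative bid.
Truthful bidding weakly dominates here: raising your bid can only win items priced above your value, and lowering it can only forfeit items priced below.

$0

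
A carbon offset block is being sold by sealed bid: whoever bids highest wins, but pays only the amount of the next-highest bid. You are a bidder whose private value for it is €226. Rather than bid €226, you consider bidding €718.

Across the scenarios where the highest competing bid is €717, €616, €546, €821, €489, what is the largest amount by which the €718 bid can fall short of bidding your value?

€717: truthful gives €0, deviation gives −€491 → loss €491.
€616: truthful gives €0, deviation gives −€390 → loss €390.
€546: truthful gives €0, deviation gives −€320 → loss €320.
€821: same outcome either way → loss €0.
€489: truthful gives €0, deviation gives −€263 → loss €263.
Maximum loss: €491.

€491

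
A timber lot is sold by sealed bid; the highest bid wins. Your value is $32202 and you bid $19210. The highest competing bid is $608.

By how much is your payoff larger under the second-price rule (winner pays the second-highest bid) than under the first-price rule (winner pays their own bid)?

You have the highest bid, so you win under either rule.
Second-price: pay $608 → payoff $31594.
First-price: pay your own bid $19210 → payoff $12992.
Difference = $31594 − ($12992) = $18602.

$18602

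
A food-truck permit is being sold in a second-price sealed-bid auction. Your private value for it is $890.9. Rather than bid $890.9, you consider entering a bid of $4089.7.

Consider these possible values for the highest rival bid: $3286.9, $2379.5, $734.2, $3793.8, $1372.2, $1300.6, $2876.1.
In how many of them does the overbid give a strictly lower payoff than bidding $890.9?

6

The deviation hurts exactly when the highest competing bid lies strictly between $890.9 and $4089.7 — overbidding then wins at a price above your value.
$3286.9: inside the interval → strictly worse (loss $2396).
$2379.5: inside the interval → strictly worse (loss $1488.6).
$734.2: below both → same outcome either way.
$3793.8: inside the interval → strictly worse (loss $2902.9).
$1372.2: inside the interval → strictly worse (loss $481.3).
$1300.6: inside the interval → strictly worse (loss $409.7).
$2876.1: inside the interval → strictly worse (loss $1985.2).
Count: 6.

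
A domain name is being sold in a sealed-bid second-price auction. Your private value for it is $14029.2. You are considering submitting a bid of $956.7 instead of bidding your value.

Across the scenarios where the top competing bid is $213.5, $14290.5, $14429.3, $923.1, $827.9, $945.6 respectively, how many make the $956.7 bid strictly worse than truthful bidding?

The deviation hurts exactly when the highest competing bid lies strictly between $956.7 and $14029.2 — underbidding then forfeits a profitable win.
$213.5: below both → same outcome either way.
$14290.5: above both → same outcome either way.
$14429.3: above both → same outcome either way.
$923.1: below both → same outcome either way.
$827.9: below both → same outcome either way.
$945.6: below both → same outcome either way.
Count: 0.

0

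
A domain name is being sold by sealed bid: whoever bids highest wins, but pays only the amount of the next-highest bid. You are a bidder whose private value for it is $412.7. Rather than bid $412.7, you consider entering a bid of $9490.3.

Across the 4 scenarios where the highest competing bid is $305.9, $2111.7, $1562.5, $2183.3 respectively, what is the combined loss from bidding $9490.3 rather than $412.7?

$4619.4

The deviation costs you only when the competing bid falls strictly between $412.7 and $9490.3; elsewhere both bids give the same outcome.
$305.9: outcomes coincide → loss $0.
$2111.7: truthful payoff $0, deviation payoff −$1699 → loss $1699.
$1562.5: truthful payoff $0, deviation payoff −$1149.8 → loss $1149.8.
$2183.3: truthful payoff $0, deviation payoff −$1770.6 → loss $1770.6.
Total loss = $1699 + $1149.8 + $1770.6 = $4619.4.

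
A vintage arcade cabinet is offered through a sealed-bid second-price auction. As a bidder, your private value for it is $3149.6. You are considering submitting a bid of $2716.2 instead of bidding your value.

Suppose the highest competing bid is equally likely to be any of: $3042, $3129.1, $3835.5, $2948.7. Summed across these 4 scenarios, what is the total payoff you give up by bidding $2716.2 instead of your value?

$329

The deviation costs you only when the competing bid falls strictly between $2716.2 and $3149.6; elsewhere both bids give the same outcome.
$3042: truthful payoff $107.6, deviation payoff $0 → loss $107.6.
$3129.1: truthful payoff $20.5, deviation payoff $0 → loss $20.5.
$3835.5: outcomes coincide → loss $0.
$2948.7: truthful payoff $200.9, deviation payoff $0 → loss $200.9.
Total loss = $107.6 + $20.5 + $200.9 = $329.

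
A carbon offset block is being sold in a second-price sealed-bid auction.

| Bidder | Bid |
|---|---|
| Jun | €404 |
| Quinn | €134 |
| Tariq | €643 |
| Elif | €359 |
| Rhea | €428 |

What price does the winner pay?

€428

Highest bid: Tariq at €643, so Tariq wins.
Second-highest bid: Rhea at €428 — that is the price the winner pays.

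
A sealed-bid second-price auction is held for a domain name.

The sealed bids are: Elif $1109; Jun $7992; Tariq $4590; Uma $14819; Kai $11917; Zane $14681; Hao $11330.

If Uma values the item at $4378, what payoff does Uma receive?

−$10303

Highest bid: Uma at $14819, so Uma wins.
Second-highest bid: Zane at $14681 — that is the price the winner pays.
Uma's payoff = value − price = $4378 − $14681 = −$10303.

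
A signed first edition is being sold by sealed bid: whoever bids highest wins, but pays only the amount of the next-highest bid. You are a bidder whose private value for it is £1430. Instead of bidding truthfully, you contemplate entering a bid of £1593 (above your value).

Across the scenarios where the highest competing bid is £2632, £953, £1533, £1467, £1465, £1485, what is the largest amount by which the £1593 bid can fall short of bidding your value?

£2632: same outcome either way → loss £0.
£953: same outcome either way → loss £0.
£1533: truthful gives £0, deviation gives −£103 → loss £103.
£1467: truthful gives £0, deviation gives −£37 → loss £37.
£1465: truthful gives £0, deviation gives −£35 → loss £35.
£1485: truthful gives £0, deviation gives −£55 → loss £55.
Maximum loss: £103.

£103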